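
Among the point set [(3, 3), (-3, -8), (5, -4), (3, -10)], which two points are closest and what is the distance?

Computing all pairwise distances among 4 points:

d((3, 3), (-3, -8)) = 12.53
d((3, 3), (5, -4)) = 7.2801
d((3, 3), (3, -10)) = 13.0
d((-3, -8), (5, -4)) = 8.9443
d((-3, -8), (3, -10)) = 6.3246 <-- minimum
d((5, -4), (3, -10)) = 6.3246 <-- minimum

Minimum distance: 6.3246 (tie among 2 pairs: (-3, -8) and (3, -10); (5, -4) and (3, -10))

The minimum Euclidean distance is 6.3246. There is a tie: 2 pairs achieve this minimum — (-3, -8) and (3, -10); (5, -4) and (3, -10). Any of these is a valid closest pair. For 4 points, brute-force pairwise comparison is shown above. For large n, the divide-and-conquer algorithm (sort by x, recurse on halves, check the dividing strip) achieves O(n log n).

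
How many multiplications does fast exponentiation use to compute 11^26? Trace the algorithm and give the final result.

Computing 11^26 by squaring (build up from 11^1; each line after the first costs one multiplication):

11^1 = 11
11^2 = (11^1)^2 = 11^2 = 121
11^3 = 11 * 11^2 = 11 * 121 = 1331
11^6 = (11^3)^2 = 1331^2 = 1771561
11^12 = (11^6)^2 = 1771561^2 = 3138428376721
11^13 = 11 * 11^12 = 11 * 3138428376721 = 34522712143931
11^26 = (11^13)^2 = 34522712143931^2 = 1191817653772720942460132761

Result: 1191817653772720942460132761
Multiplications needed: 6 (6 lines after 11^1)

11^26 = 1191817653772720942460132761. Using exponentiation by squaring, this requires 6 multiplications. The key idea: if the exponent is even, square the half-power; if odd, multiply by the base once.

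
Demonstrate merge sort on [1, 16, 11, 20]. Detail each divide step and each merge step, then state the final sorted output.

Merge sort trace:

Split: [1, 16, 11, 20] -> [1, 16] and [11, 20]
  Split: [1, 16] -> [1] and [16]
  Merge: [1] + [16] -> [1, 16]
  Split: [11, 20] -> [11] and [20]
  Merge: [11] + [20] -> [11, 20]
Merge: [1, 16] + [11, 20] -> [1, 11, 16, 20]

Final sorted array: [1, 11, 16, 20]

The merge sort proceeds by recursively splitting the array and merging sorted halves.
After all merges, the sorted array is [1, 11, 16, 20].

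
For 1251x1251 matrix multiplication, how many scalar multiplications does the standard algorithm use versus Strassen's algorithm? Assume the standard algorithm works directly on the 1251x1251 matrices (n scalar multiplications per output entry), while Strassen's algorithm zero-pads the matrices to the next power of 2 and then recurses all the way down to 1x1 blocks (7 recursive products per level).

Matrix multiplication for 1251x1251 matrices:

Strassen's algorithm requires power-of-2 dimensions. Pad 1251x1251 to 2048x2048 (next power of 2).

Standard algorithm: 1251^3 = 1957816251 multiplications
Strassen's algorithm: 7^(log2(2048)) = 7^11 = 1977326743 multiplications
Difference: 1957816251 - 1977326743 = -19510492 (Strassen uses MORE here due to padding overhead — for small or just-over-power-of-2 n, padding can outweigh the per-level savings)

Standard: 1957816251 multiplications (1251^3). Strassen: 1977326743 multiplications (7^11, after padding to 2048x2048). Strassen reduces 8 recursive multiplications to 7 at each level.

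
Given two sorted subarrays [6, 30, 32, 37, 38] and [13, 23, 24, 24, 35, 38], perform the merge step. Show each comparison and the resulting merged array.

Merging process:

Compare 6 vs 13: take 6 from left. Merged: [6]
Compare 30 vs 13: take 13 from right. Merged: [6, 13]
Compare 30 vs 23: take 23 from right. Merged: [6, 13, 23]
Compare 30 vs 24: take 24 from right. Merged: [6, 13, 23, 24]
Compare 30 vs 24: take 24 from right. Merged: [6, 13, 23, 24, 24]
Compare 30 vs 35: take 30 from left. Merged: [6, 13, 23, 24, 24, 30]
Compare 32 vs 35: take 32 from left. Merged: [6, 13, 23, 24, 24, 30, 32]
Compare 37 vs 35: take 35 from right. Merged: [6, 13, 23, 24, 24, 30, 32, 35]
Compare 37 vs 38: take 37 from left. Merged: [6, 13, 23, 24, 24, 30, 32, 35, 37]
Compare 38 vs 38: take 38 from left. Merged: [6, 13, 23, 24, 24, 30, 32, 35, 37, 38]
Append remaining from right: [38]. Merged: [6, 13, 23, 24, 24, 30, 32, 35, 37, 38, 38]

Final merged array: [6, 13, 23, 24, 24, 30, 32, 35, 37, 38, 38]
Total comparisons: 10

The merged array is [6, 13, 23, 24, 24, 30, 32, 35, 37, 38, 38], requiring 10 comparisons. The merge step runs in O(n) time where n is the total number of elements.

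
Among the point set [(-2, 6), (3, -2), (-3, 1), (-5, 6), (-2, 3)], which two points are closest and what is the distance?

Computing all pairwise distances among 5 points:

d((-2, 6), (3, -2)) = 9.434
d((-2, 6), (-3, 1)) = 5.099
d((-2, 6), (-5, 6)) = 3.0
d((-2, 6), (-2, 3)) = 3.0
d((3, -2), (-3, 1)) = 6.7082
d((3, -2), (-5, 6)) = 11.3137
d((3, -2), (-2, 3)) = 7.0711
d((-3, 1), (-5, 6)) = 5.3852
d((-3, 1), (-2, 3)) = 2.2361 <-- minimum
d((-5, 6), (-2, 3)) = 4.2426

Closest pair: (-3, 1) and (-2, 3) with distance 2.2361

The closest pair is (-3, 1) and (-2, 3) with Euclidean distance 2.2361. For 5 points, brute-force pairwise comparison is shown above. For large n, the divide-and-conquer algorithm (sort by x, recurse on halves, check the dividing strip) achieves O(n log n).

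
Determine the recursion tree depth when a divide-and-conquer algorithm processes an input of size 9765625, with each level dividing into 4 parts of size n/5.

For divide and conquer with division factor 5:

Problem sizes at each level:
Level 0: 9765625
Level 1: 1953125
Level 2: 390625
Level 3: 78125
Level 4: 15625
Level 5: 3125
Level 6: 625
Level 7: 125
Level 8: 25
Level 9: 5
Level 10: 1

The root is level 0 and the size-1 base case is level 10 (the tree spans levels 0 through 10, i.e. 11 levels counting the root), so the depth is the number of divisions: log_5(9765625) = 10

The recursion tree depth is log_5(9765625) = 10. At each level, the problem size is divided by 5, so it takes 10 divisions to reduce to a base case of size 1. The algorithm makes 4 recursive calls at each level.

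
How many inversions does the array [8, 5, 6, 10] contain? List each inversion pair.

Finding inversions in [8, 5, 6, 10]:

(0, 1): arr[0]=8 > arr[1]=5
(0, 2): arr[0]=8 > arr[2]=6

Total inversions: 2

The array has 2 inversion(s): (0,1), (0,2). Each pair (i,j) satisfies i < j and arr[i] > arr[j].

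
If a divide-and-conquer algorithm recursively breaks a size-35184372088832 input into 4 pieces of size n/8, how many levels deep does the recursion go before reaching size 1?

For divide and conquer with division factor 8:

Problem sizes at each level:
Level 0: 35184372088832
Level 1: 4398046511104
Level 2: 549755813888
Level 3: 68719476736
Level 4: 8589934592
Level 5: 1073741824
Level 6: 134217728
Level 7: 16777216
Level 8: 2097152
Level 9: 262144
Level 10: 32768
Level 11: 4096
Level 12: 512
Level 13: 64
Level 14: 8
Level 15: 1

The root is level 0 and the size-1 base case is level 15 (the tree spans levels 0 through 15, i.e. 16 levels counting the root), so the depth is the number of divisions: log_8(35184372088832) = 15

The recursion tree depth is log_8(35184372088832) = 15. At each level, the problem size is divided by 8, so it takes 15 divisions to reduce to a base case of size 1. The algorithm makes 4 recursive calls at each level.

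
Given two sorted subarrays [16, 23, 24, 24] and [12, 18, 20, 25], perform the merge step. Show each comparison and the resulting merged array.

Merging process:

Compare 16 vs 12: take 12 from right. Merged: [12]
Compare 16 vs 18: take 16 from left. Merged: [12, 16]
Compare 23 vs 18: take 18 from right. Merged: [12, 16, 18]
Compare 23 vs 20: take 20 from right. Merged: [12, 16, 18, 20]
Compare 23 vs 25: take 23 from left. Merged: [12, 16, 18, 20, 23]
Compare 24 vs 25: take 24 from left. Merged: [12, 16, 18, 20, 23, 24]
Compare 24 vs 25: take 24 from left. Merged: [12, 16, 18, 20, 23, 24, 24]
Append remaining from right: [25]. Merged: [12, 16, 18, 20, 23, 24, 24, 25]

Final merged array: [12, 16, 18, 20, 23, 24, 24, 25]
Total comparisons: 7

The merged array is [12, 16, 18, 20, 23, 24, 24, 25], requiring 7 comparisons. The merge step runs in O(n) time where n is the total number of elements.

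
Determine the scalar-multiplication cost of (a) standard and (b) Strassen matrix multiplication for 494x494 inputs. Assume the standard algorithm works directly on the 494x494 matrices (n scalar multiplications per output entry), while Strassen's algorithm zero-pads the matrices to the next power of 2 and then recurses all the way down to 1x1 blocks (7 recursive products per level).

Matrix multiplication for 494x494 matrices:

Strassen's algorithm requires power-of-2 dimensions. Pad 494x494 to 512x512 (next power of 2).

Standard algorithm: 494^3 = 120553784 multiplications
Strassen's algorithm: 7^(log2(512)) = 7^9 = 40353607 multiplications
Savings: 120553784 - 40353607 = 80200177 multiplications

Standard: 120553784 multiplications (494^3). Strassen: 40353607 multiplications (7^9, after padding to 512x512). Strassen reduces 8 recursive multiplications to 7 at each level.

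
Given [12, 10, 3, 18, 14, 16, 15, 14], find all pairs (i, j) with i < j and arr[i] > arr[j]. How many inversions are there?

Finding inversions in [12, 10, 3, 18, 14, 16, 15, 14]:

(0, 1): arr[0]=12 > arr[1]=10
(0, 2): arr[0]=12 > arr[2]=3
(1, 2): arr[1]=10 > arr[2]=3
(3, 4): arr[3]=18 > arr[4]=14
(3, 5): arr[3]=18 > arr[5]=16
(3, 6): arr[3]=18 > arr[6]=15
(3, 7): arr[3]=18 > arr[7]=14
(5, 6): arr[5]=16 > arr[6]=15
(5, 7): arr[5]=16 > arr[7]=14
(6, 7): arr[6]=15 > arr[7]=14

Total inversions: 10

The array has 10 inversion(s): (0,1), (0,2), (1,2), (3,4), (3,5), (3,6), (3,7), (5,6), (5,7), (6,7). Each pair (i,j) satisfies i < j and arr[i] > arr[j].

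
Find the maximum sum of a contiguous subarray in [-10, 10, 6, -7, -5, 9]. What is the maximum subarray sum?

Using Kadane's algorithm on [-10, 10, 6, -7, -5, 9]:

Scanning through the array:
Position 1 (value 10): max_ending_here = 10, max_so_far = 10
Position 2 (value 6): max_ending_here = 16, max_so_far = 16
Position 3 (value -7): max_ending_here = 9, max_so_far = 16
Position 4 (value -5): max_ending_here = 4, max_so_far = 16
Position 5 (value 9): max_ending_here = 13, max_so_far = 16

Maximum subarray: [10, 6]
Maximum sum: 16

The maximum subarray is [10, 6] with sum 16. This subarray runs from index 1 to index 2.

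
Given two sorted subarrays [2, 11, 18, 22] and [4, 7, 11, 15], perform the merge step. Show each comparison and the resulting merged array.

Merging process:

Compare 2 vs 4: take 2 from left. Merged: [2]
Compare 11 vs 4: take 4 from right. Merged: [2, 4]
Compare 11 vs 7: take 7 from right. Merged: [2, 4, 7]
Compare 11 vs 11: take 11 from left. Merged: [2, 4, 7, 11]
Compare 18 vs 11: take 11 from right. Merged: [2, 4, 7, 11, 11]
Compare 18 vs 15: take 15 from right. Merged: [2, 4, 7, 11, 11, 15]
Append remaining from left: [18, 22]. Merged: [2, 4, 7, 11, 11, 15, 18, 22]

Final merged array: [2, 4, 7, 11, 11, 15, 18, 22]
Total comparisons: 6

The merged array is [2, 4, 7, 11, 11, 15, 18, 22], requiring 6 comparisons. The merge step runs in O(n) time where n is the total number of elements.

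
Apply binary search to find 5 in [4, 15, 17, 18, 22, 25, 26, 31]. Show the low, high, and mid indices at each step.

Binary search for 5 in [4, 15, 17, 18, 22, 25, 26, 31]:

lo=0, hi=7, mid=3, arr[mid]=18 -> 18 > 5, search left half
lo=0, hi=2, mid=1, arr[mid]=15 -> 15 > 5, search left half
lo=0, hi=0, mid=0, arr[mid]=4 -> 4 < 5, search right half
lo=1 > hi=0, target 5 not found

Binary search determines that 5 is not in the array after 3 comparisons. The search space was exhausted without finding the target.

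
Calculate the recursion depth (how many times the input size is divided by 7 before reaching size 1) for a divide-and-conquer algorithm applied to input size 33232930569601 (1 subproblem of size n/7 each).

For divide and conquer with division factor 7:

Problem sizes at each level:
Level 0: 33232930569601
Level 1: 4747561509943
Level 2: 678223072849
Level 3: 96889010407
Level 4: 13841287201
Level 5: 1977326743
Level 6: 282475249
Level 7: 40353607
Level 8: 5764801
Level 9: 823543
Level 10: 117649
Level 11: 16807
Level 12: 2401
Level 13: 343
Level 14: 49
Level 15: 7
Level 16: 1

The root is level 0 and the size-1 base case is level 16 (the tree spans levels 0 through 16, i.e. 17 levels counting the root), so the depth is the number of divisions: log_7(33232930569601) = 16

The recursion tree depth is log_7(33232930569601) = 16. At each level, the problem size is divided by 7, so it takes 16 divisions to reduce to a base case of size 1. The algorithm makes 1 recursive call at each level.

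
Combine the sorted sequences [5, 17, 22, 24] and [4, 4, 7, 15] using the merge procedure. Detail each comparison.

Merging process:

Compare 5 vs 4: take 4 from right. Merged: [4]
Compare 5 vs 4: take 4 from right. Merged: [4, 4]
Compare 5 vs 7: take 5 from left. Merged: [4, 4, 5]
Compare 17 vs 7: take 7 from right. Merged: [4, 4, 5, 7]
Compare 17 vs 15: take 15 from right. Merged: [4, 4, 5, 7, 15]
Append remaining from left: [17, 22, 24]. Merged: [4, 4, 5, 7, 15, 17, 22, 24]

Final merged array: [4, 4, 5, 7, 15, 17, 22, 24]
Total comparisons: 5

The merged array is [4, 4, 5, 7, 15, 17, 22, 24], requiring 5 comparisons. The merge step runs in O(n) time where n is the total number of elements.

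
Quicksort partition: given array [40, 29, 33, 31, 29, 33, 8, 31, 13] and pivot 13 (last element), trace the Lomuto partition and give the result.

Lomuto partition with pivot = 13:

Initial array: [40, 29, 33, 31, 29, 33, 8, 31, 13]

arr[0]=40 > 13: no swap
arr[1]=29 > 13: no swap
arr[2]=33 > 13: no swap
arr[3]=31 > 13: no swap
arr[4]=29 > 13: no swap
arr[5]=33 > 13: no swap
arr[6]=8 <= 13: swap with position 0, array becomes [8, 29, 33, 31, 29, 33, 40, 31, 13]
arr[7]=31 > 13: no swap

Place pivot at position 1: [8, 13, 33, 31, 29, 33, 40, 31, 29]
Pivot position: 1

After partitioning with pivot 13, the array becomes [8, 13, 33, 31, 29, 33, 40, 31, 29]. The pivot is placed at index 1. All elements to the left of the pivot are <= 13, and all elements to the right are > 13.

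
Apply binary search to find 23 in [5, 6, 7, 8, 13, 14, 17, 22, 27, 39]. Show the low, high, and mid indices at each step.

Binary search for 23 in [5, 6, 7, 8, 13, 14, 17, 22, 27, 39]:

lo=0, hi=9, mid=4, arr[mid]=13 -> 13 < 23, search right half
lo=5, hi=9, mid=7, arr[mid]=22 -> 22 < 23, search right half
lo=8, hi=9, mid=8, arr[mid]=27 -> 27 > 23, search left half
lo=8 > hi=7, target 23 not found

Binary search determines that 23 is not in the array after 3 comparisons. The search space was exhausted without finding the target.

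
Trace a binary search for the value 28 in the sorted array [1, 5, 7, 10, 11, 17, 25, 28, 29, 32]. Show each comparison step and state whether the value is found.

Binary search for 28 in [1, 5, 7, 10, 11, 17, 25, 28, 29, 32]:

lo=0, hi=9, mid=4, arr[mid]=11 -> 11 < 28, search right half
lo=5, hi=9, mid=7, arr[mid]=28 -> Found target at index 7!

Binary search finds 28 at index 7 after 2 comparisons. The search repeatedly halves the search space by comparing with the middle element.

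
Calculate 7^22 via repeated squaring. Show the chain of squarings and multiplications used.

Computing 7^22 by squaring (build up from 7^1; each line after the first costs one multiplication):

7^1 = 7
7^2 = (7^1)^2 = 7^2 = 49
7^4 = (7^2)^2 = 49^2 = 2401
7^5 = 7 * 7^4 = 7 * 2401 = 16807
7^10 = (7^5)^2 = 16807^2 = 282475249
7^11 = 7 * 7^10 = 7 * 282475249 = 1977326743
7^22 = (7^11)^2 = 1977326743^2 = 3909821048582988049

Result: 3909821048582988049
Multiplications needed: 6 (6 lines after 7^1)

7^22 = 3909821048582988049. Using exponentiation by squaring, this requires 6 multiplications. The key idea: if the exponent is even, square the half-power; if odd, multiply by the base once.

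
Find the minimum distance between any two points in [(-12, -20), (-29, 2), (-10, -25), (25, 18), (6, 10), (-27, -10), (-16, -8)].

Computing all pairwise distances among 7 points:

d((-12, -20), (-29, 2)) = 27.8029
d((-12, -20), (-10, -25)) = 5.3852 <-- minimum
d((-12, -20), (25, 18)) = 53.0377
d((-12, -20), (6, 10)) = 34.9857
d((-12, -20), (-27, -10)) = 18.0278
d((-12, -20), (-16, -8)) = 12.6491
d((-29, 2), (-10, -25)) = 33.0151
d((-29, 2), (25, 18)) = 56.3205
d((-29, 2), (6, 10)) = 35.9026
d((-29, 2), (-27, -10)) = 12.1655
d((-29, 2), (-16, -8)) = 16.4012
d((-10, -25), (25, 18)) = 55.4437
d((-10, -25), (6, 10)) = 38.4838
d((-10, -25), (-27, -10)) = 22.6716
d((-10, -25), (-16, -8)) = 18.0278
d((25, 18), (6, 10)) = 20.6155
d((25, 18), (-27, -10)) = 59.0593
d((25, 18), (-16, -8)) = 48.5489
d((6, 10), (-27, -10)) = 38.5876
d((6, 10), (-16, -8)) = 28.4253
d((-27, -10), (-16, -8)) = 11.1803

Closest pair: (-12, -20) and (-10, -25) with distance 5.3852

The closest pair is (-12, -20) and (-10, -25) with Euclidean distance 5.3852. For 7 points, brute-force pairwise comparison is shown above. For large n, the divide-and-conquer algorithm (sort by x, recurse on halves, check the dividing strip) achieves O(n log n).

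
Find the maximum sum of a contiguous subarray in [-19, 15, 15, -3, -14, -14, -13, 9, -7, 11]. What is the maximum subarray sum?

Using Kadane's algorithm on [-19, 15, 15, -3, -14, -14, -13, 9, -7, 11]:

Scanning through the array:
Position 1 (value 15): max_ending_here = 15, max_so_far = 15
Position 2 (value 15): max_ending_here = 30, max_so_far = 30
Position 3 (value -3): max_ending_here = 27, max_so_far = 30
Position 4 (value -14): max_ending_here = 13, max_so_far = 30
Position 5 (value -14): max_ending_here = -1, max_so_far = 30
Position 6 (value -13): max_ending_here = -13, max_so_far = 30
Position 7 (value 9): max_ending_here = 9, max_so_far = 30
Position 8 (value -7): max_ending_here = 2, max_so_far = 30
Position 9 (value 11): max_ending_here = 13, max_so_far = 30

Maximum subarray: [15, 15]
Maximum sum: 30

The maximum subarray is [15, 15] with sum 30. This subarray runs from index 1 to index 2.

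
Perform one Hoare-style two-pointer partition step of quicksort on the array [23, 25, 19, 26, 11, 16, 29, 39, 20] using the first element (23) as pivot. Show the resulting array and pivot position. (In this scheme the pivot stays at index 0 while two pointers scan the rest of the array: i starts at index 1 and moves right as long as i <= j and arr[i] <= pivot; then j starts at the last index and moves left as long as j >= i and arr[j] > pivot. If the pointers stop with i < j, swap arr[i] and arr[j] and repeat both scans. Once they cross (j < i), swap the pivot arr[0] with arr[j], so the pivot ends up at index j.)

Hoare-style two-pointer partition with pivot = 23:

Initial array: [23, 25, 19, 26, 11, 16, 29, 39, 20]

Pointers start at i = 1, j = 8.
i stops at index 1 (arr[1]=25 > 23), j stops at index 8 (arr[8]=20 <= 23): swap arr[1] and arr[8], array becomes [23, 20, 19, 26, 11, 16, 29, 39, 25]
i stops at index 3 (arr[3]=26 > 23), j stops at index 5 (arr[5]=16 <= 23): swap arr[3] and arr[5], array becomes [23, 20, 19, 16, 11, 26, 29, 39, 25]
i ends at 5, j ends at 4: the pointers have crossed (j < i), so scanning stops.

Swap pivot arr[0] with arr[4] to place pivot at position 4: [11, 20, 19, 16, 23, 26, 29, 39, 25]
Pivot position: 4

After partitioning with pivot 23, the array becomes [11, 20, 19, 16, 23, 26, 29, 39, 25]. The pivot is placed at index 4. All elements to the left of the pivot are <= 23, and all elements to the right are > 23.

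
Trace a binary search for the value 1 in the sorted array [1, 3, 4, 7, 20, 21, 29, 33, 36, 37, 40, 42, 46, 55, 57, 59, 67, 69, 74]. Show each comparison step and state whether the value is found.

Binary search for 1 in [1, 3, 4, 7, 20, 21, 29, 33, 36, 37, 40, 42, 46, 55, 57, 59, 67, 69, 74]:

lo=0, hi=18, mid=9, arr[mid]=37 -> 37 > 1, search left half
lo=0, hi=8, mid=4, arr[mid]=20 -> 20 > 1, search left half
lo=0, hi=3, mid=1, arr[mid]=3 -> 3 > 1, search left half
lo=0, hi=0, mid=0, arr[mid]=1 -> Found target at index 0!

Binary search finds 1 at index 0 after 4 comparisons. The search repeatedly halves the search space by comparing with the middle element.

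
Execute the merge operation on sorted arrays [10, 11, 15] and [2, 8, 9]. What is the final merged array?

Merging process:

Compare 10 vs 2: take 2 from right. Merged: [2]
Compare 10 vs 8: take 8 from right. Merged: [2, 8]
Compare 10 vs 9: take 9 from right. Merged: [2, 8, 9]
Append remaining from left: [10, 11, 15]. Merged: [2, 8, 9, 10, 11, 15]

Final merged array: [2, 8, 9, 10, 11, 15]
Total comparisons: 3

The merged array is [2, 8, 9, 10, 11, 15], requiring 3 comparisons. The merge step runs in O(n) time where n is the total number of elements.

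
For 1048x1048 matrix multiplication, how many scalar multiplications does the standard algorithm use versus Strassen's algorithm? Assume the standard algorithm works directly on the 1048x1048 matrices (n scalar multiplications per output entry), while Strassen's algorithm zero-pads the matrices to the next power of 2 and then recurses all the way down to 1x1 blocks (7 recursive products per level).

Matrix multiplication for 1048x1048 matrices:

Strassen's algorithm requires power-of-2 dimensions. Pad 1048x1048 to 2048x2048 (next power of 2).

Standard algorithm: 1048^3 = 1151022592 multiplications
Strassen's algorithm: 7^(log2(2048)) = 7^11 = 1977326743 multiplications
Difference: 1151022592 - 1977326743 = -826304151 (Strassen uses MORE here due to padding overhead — for small or just-over-power-of-2 n, padding can outweigh the per-level savings)

Standard: 1151022592 multiplications (1048^3). Strassen: 1977326743 multiplications (7^11, after padding to 2048x2048). Strassen reduces 8 recursive multiplications to 7 at each level.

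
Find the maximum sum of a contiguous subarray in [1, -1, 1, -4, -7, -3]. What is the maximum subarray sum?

Using Kadane's algorithm on [1, -1, 1, -4, -7, -3]:

Scanning through the array:
Position 1 (value -1): max_ending_here = 0, max_so_far = 1
Position 2 (value 1): max_ending_here = 1, max_so_far = 1
Position 3 (value -4): max_ending_here = -3, max_so_far = 1
Position 4 (value -7): max_ending_here = -7, max_so_far = 1
Position 5 (value -3): max_ending_here = -3, max_so_far = 1

Maximum subarray: [1]
Maximum sum: 1

The maximum subarray is [1] with sum 1. This subarray runs from index 0 to index 0.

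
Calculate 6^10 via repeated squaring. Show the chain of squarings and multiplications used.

Computing 6^10 by squaring (build up from 6^1; each line after the first costs one multiplication):

6^1 = 6
6^2 = (6^1)^2 = 6^2 = 36
6^4 = (6^2)^2 = 36^2 = 1296
6^5 = 6 * 6^4 = 6 * 1296 = 7776
6^10 = (6^5)^2 = 7776^2 = 60466176

Result: 60466176
Multiplications needed: 4 (4 lines after 6^1)

6^10 = 60466176. Using exponentiation by squaring, this requires 4 multiplications. The key idea: if the exponent is even, square the half-power; if odd, multiply by the base once.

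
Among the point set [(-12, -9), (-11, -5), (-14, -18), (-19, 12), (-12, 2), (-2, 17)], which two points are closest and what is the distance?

Computing all pairwise distances among 6 points:

d((-12, -9), (-11, -5)) = 4.1231 <-- minimum
d((-12, -9), (-14, -18)) = 9.2195
d((-12, -9), (-19, 12)) = 22.1359
d((-12, -9), (-12, 2)) = 11.0
d((-12, -9), (-2, 17)) = 27.8568
d((-11, -5), (-14, -18)) = 13.3417
d((-11, -5), (-19, 12)) = 18.7883
d((-11, -5), (-12, 2)) = 7.0711
d((-11, -5), (-2, 17)) = 23.7697
d((-14, -18), (-19, 12)) = 30.4138
d((-14, -18), (-12, 2)) = 20.0998
d((-14, -18), (-2, 17)) = 37.0
d((-19, 12), (-12, 2)) = 12.2066
d((-19, 12), (-2, 17)) = 17.72
d((-12, 2), (-2, 17)) = 18.0278

Closest pair: (-12, -9) and (-11, -5) with distance 4.1231

The closest pair is (-12, -9) and (-11, -5) with Euclidean distance 4.1231. For 6 points, brute-force pairwise comparison is shown above. For large n, the divide-and-conquer algorithm (sort by x, recurse on halves, check the dividing strip) achieves O(n log n).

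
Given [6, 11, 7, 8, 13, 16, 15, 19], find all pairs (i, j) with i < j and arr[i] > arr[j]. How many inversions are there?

Finding inversions in [6, 11, 7, 8, 13, 16, 15, 19]:

(1, 2): arr[1]=11 > arr[2]=7
(1, 3): arr[1]=11 > arr[3]=8
(5, 6): arr[5]=16 > arr[6]=15

Total inversions: 3

The array has 3 inversion(s): (1,2), (1,3), (5,6). Each pair (i,j) satisfies i < j and arr[i] > arr[j].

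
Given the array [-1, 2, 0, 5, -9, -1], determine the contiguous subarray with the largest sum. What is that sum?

Using Kadane's algorithm on [-1, 2, 0, 5, -9, -1]:

Scanning through the array:
Position 1 (value 2): max_ending_here = 2, max_so_far = 2
Position 2 (value 0): max_ending_here = 2, max_so_far = 2
Position 3 (value 5): max_ending_here = 7, max_so_far = 7
Position 4 (value -9): max_ending_here = -2, max_so_far = 7
Position 5 (value -1): max_ending_here = -1, max_so_far = 7

Maximum subarray: [2, 0, 5]
Maximum sum: 7

The maximum subarray is [2, 0, 5] with sum 7. This subarray runs from index 1 to index 3.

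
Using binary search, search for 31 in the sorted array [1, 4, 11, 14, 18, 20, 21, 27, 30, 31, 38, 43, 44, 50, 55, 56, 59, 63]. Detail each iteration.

Binary search for 31 in [1, 4, 11, 14, 18, 20, 21, 27, 30, 31, 38, 43, 44, 50, 55, 56, 59, 63]:

lo=0, hi=17, mid=8, arr[mid]=30 -> 30 < 31, search right half
lo=9, hi=17, mid=13, arr[mid]=50 -> 50 > 31, search left half
lo=9, hi=12, mid=10, arr[mid]=38 -> 38 > 31, search left half
lo=9, hi=9, mid=9, arr[mid]=31 -> Found target at index 9!

Binary search finds 31 at index 9 after 4 comparisons. The search repeatedly halves the search space by comparing with the middle element.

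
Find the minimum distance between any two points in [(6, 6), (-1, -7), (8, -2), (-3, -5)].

Computing all pairwise distances among 4 points:

d((6, 6), (-1, -7)) = 14.7648
d((6, 6), (8, -2)) = 8.2462
d((6, 6), (-3, -5)) = 14.2127
d((-1, -7), (8, -2)) = 10.2956
d((-1, -7), (-3, -5)) = 2.8284 <-- minimum
d((8, -2), (-3, -5)) = 11.4018

Closest pair: (-1, -7) and (-3, -5) with distance 2.8284

The closest pair is (-1, -7) and (-3, -5) with Euclidean distance 2.8284. For 4 points, brute-force pairwise comparison is shown above. For large n, the divide-and-conquer algorithm (sort by x, recurse on halves, check the dividing strip) achieves O(n log n).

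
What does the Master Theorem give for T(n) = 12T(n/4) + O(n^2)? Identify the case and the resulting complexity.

Master Theorem for T(n) = 12T(n/4) + O(n^2):

a = 12, b = 4, c = 2
log_b(a) = log_4(12) = 1.7925

Case 3: c = 2 > log_4(12) = 1.7925
T(n) = O(n^2) = O(n^2)

For T(n) = 12T(n/4) + O(n^2): log_4(12) = 1.7925. This is Case 3 of the Master Theorem (c > log_b(a), work dominated by root), giving O(n^2).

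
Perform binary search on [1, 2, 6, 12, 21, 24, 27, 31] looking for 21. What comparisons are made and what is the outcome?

Binary search for 21 in [1, 2, 6, 12, 21, 24, 27, 31]:

lo=0, hi=7, mid=3, arr[mid]=12 -> 12 < 21, search right half
lo=4, hi=7, mid=5, arr[mid]=24 -> 24 > 21, search left half
lo=4, hi=4, mid=4, arr[mid]=21 -> Found target at index 4!

Binary search finds 21 at index 4 after 3 comparisons. The search repeatedly halves the search space by comparing with the middle element.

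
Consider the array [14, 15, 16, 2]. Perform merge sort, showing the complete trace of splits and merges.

Merge sort trace:

Split: [14, 15, 16, 2] -> [14, 15] and [16, 2]
  Split: [14, 15] -> [14] and [15]
  Merge: [14] + [15] -> [14, 15]
  Split: [16, 2] -> [16] and [2]
  Merge: [16] + [2] -> [2, 16]
Merge: [14, 15] + [2, 16] -> [2, 14, 15, 16]

Final sorted array: [2, 14, 15, 16]

The merge sort proceeds by recursively splitting the array and merging sorted halves.
After all merges, the sorted array is [2, 14, 15, 16].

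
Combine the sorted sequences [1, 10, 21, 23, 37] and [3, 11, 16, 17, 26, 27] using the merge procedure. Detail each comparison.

Merging process:

Compare 1 vs 3: take 1 from left. Merged: [1]
Compare 10 vs 3: take 3 from right. Merged: [1, 3]
Compare 10 vs 11: take 10 from left. Merged: [1, 3, 10]
Compare 21 vs 11: take 11 from right. Merged: [1, 3, 10, 11]
Compare 21 vs 16: take 16 from right. Merged: [1, 3, 10, 11, 16]
Compare 21 vs 17: take 17 from right. Merged: [1, 3, 10, 11, 16, 17]
Compare 21 vs 26: take 21 from left. Merged: [1, 3, 10, 11, 16, 17, 21]
Compare 23 vs 26: take 23 from left. Merged: [1, 3, 10, 11, 16, 17, 21, 23]
Compare 37 vs 26: take 26 from right. Merged: [1, 3, 10, 11, 16, 17, 21, 23, 26]
Compare 37 vs 27: take 27 from right. Merged: [1, 3, 10, 11, 16, 17, 21, 23, 26, 27]
Append remaining from left: [37]. Merged: [1, 3, 10, 11, 16, 17, 21, 23, 26, 27, 37]

Final merged array: [1, 3, 10, 11, 16, 17, 21, 23, 26, 27, 37]
Total comparisons: 10

The merged array is [1, 3, 10, 11, 16, 17, 21, 23, 26, 27, 37], requiring 10 comparisons. The merge step runs in O(n) time where n is the total number of elements.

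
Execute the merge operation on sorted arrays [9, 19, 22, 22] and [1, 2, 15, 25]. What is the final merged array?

Merging process:

Compare 9 vs 1: take 1 from right. Merged: [1]
Compare 9 vs 2: take 2 from right. Merged: [1, 2]
Compare 9 vs 15: take 9 from left. Merged: [1, 2, 9]
Compare 19 vs 15: take 15 from right. Merged: [1, 2, 9, 15]
Compare 19 vs 25: take 19 from left. Merged: [1, 2, 9, 15, 19]
Compare 22 vs 25: take 22 from left. Merged: [1, 2, 9, 15, 19, 22]
Compare 22 vs 25: take 22 from left. Merged: [1, 2, 9, 15, 19, 22, 22]
Append remaining from right: [25]. Merged: [1, 2, 9, 15, 19, 22, 22, 25]

Final merged array: [1, 2, 9, 15, 19, 22, 22, 25]
Total comparisons: 7

The merged array is [1, 2, 9, 15, 19, 22, 22, 25], requiring 7 comparisons. The merge step runs in O(n) time where n is the total number of elements.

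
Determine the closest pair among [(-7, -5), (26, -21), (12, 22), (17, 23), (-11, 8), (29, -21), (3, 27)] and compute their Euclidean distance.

Computing all pairwise distances among 7 points:

d((-7, -5), (26, -21)) = 36.6742
d((-7, -5), (12, 22)) = 33.0151
d((-7, -5), (17, 23)) = 36.8782
d((-7, -5), (-11, 8)) = 13.6015
d((-7, -5), (29, -21)) = 39.3954
d((-7, -5), (3, 27)) = 33.5261
d((26, -21), (12, 22)) = 45.2217
d((26, -21), (17, 23)) = 44.911
d((26, -21), (-11, 8)) = 47.0106
d((26, -21), (29, -21)) = 3.0 <-- minimum
d((26, -21), (3, 27)) = 53.2259
d((12, 22), (17, 23)) = 5.099
d((12, 22), (-11, 8)) = 26.9258
d((12, 22), (29, -21)) = 46.2385
d((12, 22), (3, 27)) = 10.2956
d((17, 23), (-11, 8)) = 31.7648
d((17, 23), (29, -21)) = 45.607
d((17, 23), (3, 27)) = 14.5602
d((-11, 8), (29, -21)) = 49.4065
d((-11, 8), (3, 27)) = 23.6008
d((29, -21), (3, 27)) = 54.5894

Closest pair: (26, -21) and (29, -21) with distance 3.0

The closest pair is (26, -21) and (29, -21) with Euclidean distance 3.0. For 7 points, brute-force pairwise comparison is shown above. For large n, the divide-and-conquer algorithm (sort by x, recurse on halves, check the dividing strip) achieves O(n log n).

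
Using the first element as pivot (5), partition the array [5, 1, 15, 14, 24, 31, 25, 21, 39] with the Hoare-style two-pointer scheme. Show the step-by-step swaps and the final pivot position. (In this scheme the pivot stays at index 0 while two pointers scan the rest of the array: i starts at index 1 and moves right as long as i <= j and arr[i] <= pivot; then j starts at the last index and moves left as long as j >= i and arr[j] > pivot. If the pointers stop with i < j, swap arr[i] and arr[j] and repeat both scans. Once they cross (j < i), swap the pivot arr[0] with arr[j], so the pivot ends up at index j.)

Hoare-style two-pointer partition with pivot = 5:

Initial array: [5, 1, 15, 14, 24, 31, 25, 21, 39]

Pointers start at i = 1, j = 8.
i ends at 2, j ends at 1: the pointers have crossed (j < i), so scanning stops.

Swap pivot arr[0] with arr[1] to place pivot at position 1: [1, 5, 15, 14, 24, 31, 25, 21, 39]
Pivot position: 1

After partitioning with pivot 5, the array becomes [1, 5, 15, 14, 24, 31, 25, 21, 39]. The pivot is placed at index 1. All elements to the left of the pivot are <= 5, and all elements to the right are > 5.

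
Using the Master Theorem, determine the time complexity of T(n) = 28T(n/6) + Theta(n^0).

Master Theorem for T(n) = 28T(n/6) + O(n^0):

a = 28, b = 6, c = 0
log_b(a) = log_6(28) = 1.8597

Case 1: c = 0 < log_6(28) = 1.8597
T(n) = O(n^(log_6 28))

For T(n) = 28T(n/6) + O(n^0): log_6(28) = 1.8597. This is Case 1 of the Master Theorem (c < log_b(a), work dominated by leaves), giving O(n^(log_6 28)).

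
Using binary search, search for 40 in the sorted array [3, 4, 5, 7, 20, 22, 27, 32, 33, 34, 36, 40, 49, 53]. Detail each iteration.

Binary search for 40 in [3, 4, 5, 7, 20, 22, 27, 32, 33, 34, 36, 40, 49, 53]:

lo=0, hi=13, mid=6, arr[mid]=27 -> 27 < 40, search right half
lo=7, hi=13, mid=10, arr[mid]=36 -> 36 < 40, search right half
lo=11, hi=13, mid=12, arr[mid]=49 -> 49 > 40, search left half
lo=11, hi=11, mid=11, arr[mid]=40 -> Found target at index 11!

Binary search finds 40 at index 11 after 4 comparisons. The search repeatedly halves the search space by comparing with the middle element.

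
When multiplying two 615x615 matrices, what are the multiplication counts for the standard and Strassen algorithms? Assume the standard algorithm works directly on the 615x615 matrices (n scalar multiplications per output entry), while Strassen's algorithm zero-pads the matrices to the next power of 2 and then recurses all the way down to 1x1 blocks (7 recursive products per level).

Matrix multiplication for 615x615 matrices:

Strassen's algorithm requires power-of-2 dimensions. Pad 615x615 to 1024x1024 (next power of 2).

Standard algorithm: 615^3 = 232608375 multiplications
Strassen's algorithm: 7^(log2(1024)) = 7^10 = 282475249 multiplications
Difference: 232608375 - 282475249 = -49866874 (Strassen uses MORE here due to padding overhead — for small or just-over-power-of-2 n, padding can outweigh the per-level savings)

Standard: 232608375 multiplications (615^3). Strassen: 282475249 multiplications (7^10, after padding to 1024x1024). Strassen reduces 8 recursive multiplications to 7 at each level.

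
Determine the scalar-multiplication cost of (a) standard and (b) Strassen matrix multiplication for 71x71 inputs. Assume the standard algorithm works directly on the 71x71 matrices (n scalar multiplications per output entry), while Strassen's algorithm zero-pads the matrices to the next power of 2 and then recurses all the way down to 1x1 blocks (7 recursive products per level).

Matrix multiplication for 71x71 matrices:

Strassen's algorithm requires power-of-2 dimensions. Pad 71x71 to 128x128 (next power of 2).

Standard algorithm: 71^3 = 357911 multiplications
Strassen's algorithm: 7^(log2(128)) = 7^7 = 823543 multiplications
Difference: 357911 - 823543 = -465632 (Strassen uses MORE here due to padding overhead — for small or just-over-power-of-2 n, padding can outweigh the per-level savings)

Standard: 357911 multiplications (71^3). Strassen: 823543 multiplications (7^7, after padding to 128x128). Strassen reduces 8 recursive multiplications to 7 at each level.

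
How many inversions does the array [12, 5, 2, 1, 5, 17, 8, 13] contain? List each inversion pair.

Finding inversions in [12, 5, 2, 1, 5, 17, 8, 13]:

(0, 1): arr[0]=12 > arr[1]=5
(0, 2): arr[0]=12 > arr[2]=2
(0, 3): arr[0]=12 > arr[3]=1
(0, 4): arr[0]=12 > arr[4]=5
(0, 6): arr[0]=12 > arr[6]=8
(1, 2): arr[1]=5 > arr[2]=2
(1, 3): arr[1]=5 > arr[3]=1
(2, 3): arr[2]=2 > arr[3]=1
(5, 6): arr[5]=17 > arr[6]=8
(5, 7): arr[5]=17 > arr[7]=13

Total inversions: 10

The array has 10 inversion(s): (0,1), (0,2), (0,3), (0,4), (0,6), (1,2), (1,3), (2,3), (5,6), (5,7). Each pair (i,j) satisfies i < j and arr[i] > arr[j].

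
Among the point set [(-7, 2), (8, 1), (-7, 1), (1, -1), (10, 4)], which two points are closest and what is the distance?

Computing all pairwise distances among 5 points:

d((-7, 2), (8, 1)) = 15.0333
d((-7, 2), (-7, 1)) = 1.0 <-- minimum
d((-7, 2), (1, -1)) = 8.544
d((-7, 2), (10, 4)) = 17.1172
d((8, 1), (-7, 1)) = 15.0
d((8, 1), (1, -1)) = 7.2801
d((8, 1), (10, 4)) = 3.6056
d((-7, 1), (1, -1)) = 8.2462
d((-7, 1), (10, 4)) = 17.2627
d((1, -1), (10, 4)) = 10.2956

Closest pair: (-7, 2) and (-7, 1) with distance 1.0

The closest pair is (-7, 2) and (-7, 1) with Euclidean distance 1.0. For 5 points, brute-force pairwise comparison is shown above. For large n, the divide-and-conquer algorithm (sort by x, recurse on halves, check the dividing strip) achieves O(n log n).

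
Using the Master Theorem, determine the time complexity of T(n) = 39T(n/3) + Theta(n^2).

Master Theorem for T(n) = 39T(n/3) + O(n^2):

a = 39, b = 3, c = 2
log_b(a) = log_3(39) = 3.3347

Case 1: c = 2 < log_3(39) = 3.3347
T(n) = O(n^(log_3 39))

For T(n) = 39T(n/3) + O(n^2): log_3(39) = 3.3347. This is Case 1 of the Master Theorem (c < log_b(a), work dominated by leaves), giving O(n^(log_3 39)).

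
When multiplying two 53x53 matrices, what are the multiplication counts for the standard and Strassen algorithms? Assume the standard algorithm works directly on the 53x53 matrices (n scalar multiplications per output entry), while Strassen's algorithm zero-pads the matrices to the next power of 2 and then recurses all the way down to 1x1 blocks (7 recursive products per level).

Matrix multiplication for 53x53 matrices:

Strassen's algorithm requires power-of-2 dimensions. Pad 53x53 to 64x64 (next power of 2).

Standard algorithm: 53^3 = 148877 multiplications
Strassen's algorithm: 7^(log2(64)) = 7^6 = 117649 multiplications
Savings: 148877 - 117649 = 31228 multiplications

Standard: 148877 multiplications (53^3). Strassen: 117649 multiplications (7^6, after padding to 64x64). Strassen reduces 8 recursive multiplications to 7 at each level.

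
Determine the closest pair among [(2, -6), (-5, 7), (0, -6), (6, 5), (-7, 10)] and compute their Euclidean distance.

Computing all pairwise distances among 5 points:

d((2, -6), (-5, 7)) = 14.7648
d((2, -6), (0, -6)) = 2.0 <-- minimum
d((2, -6), (6, 5)) = 11.7047
d((2, -6), (-7, 10)) = 18.3576
d((-5, 7), (0, -6)) = 13.9284
d((-5, 7), (6, 5)) = 11.1803
d((-5, 7), (-7, 10)) = 3.6056
d((0, -6), (6, 5)) = 12.53
d((0, -6), (-7, 10)) = 17.4642
d((6, 5), (-7, 10)) = 13.9284

Closest pair: (2, -6) and (0, -6) with distance 2.0

The closest pair is (2, -6) and (0, -6) with Euclidean distance 2.0. For 5 points, brute-force pairwise comparison is shown above. For large n, the divide-and-conquer algorithm (sort by x, recurse on halves, check the dividing strip) achieves O(n log n).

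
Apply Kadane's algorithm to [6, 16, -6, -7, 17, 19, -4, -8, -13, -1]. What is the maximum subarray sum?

Using Kadane's algorithm on [6, 16, -6, -7, 17, 19, -4, -8, -13, -1]:

Scanning through the array:
Position 1 (value 16): max_ending_here = 22, max_so_far = 22
Position 2 (value -6): max_ending_here = 16, max_so_far = 22
Position 3 (value -7): max_ending_here = 9, max_so_far = 22
Position 4 (value 17): max_ending_here = 26, max_so_far = 26
Position 5 (value 19): max_ending_here = 45, max_so_far = 45
Position 6 (value -4): max_ending_here = 41, max_so_far = 45
Position 7 (value -8): max_ending_here = 33, max_so_far = 45
Position 8 (value -13): max_ending_here = 20, max_so_far = 45
Position 9 (value -1): max_ending_here = 19, max_so_far = 45

Maximum subarray: [6, 16, -6, -7, 17, 19]
Maximum sum: 45

The maximum subarray is [6, 16, -6, -7, 17, 19] with sum 45. This subarray runs from index 0 to index 5.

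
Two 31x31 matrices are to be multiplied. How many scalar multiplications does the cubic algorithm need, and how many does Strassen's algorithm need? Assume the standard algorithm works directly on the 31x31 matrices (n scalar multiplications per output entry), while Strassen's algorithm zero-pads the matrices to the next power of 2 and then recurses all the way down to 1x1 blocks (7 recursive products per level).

Matrix multiplication for 31x31 matrices:

Strassen's algorithm requires power-of-2 dimensions. Pad 31x31 to 32x32 (next power of 2).

Standard algorithm: 31^3 = 29791 multiplications
Strassen's algorithm: 7^(log2(32)) = 7^5 = 16807 multiplications
Savings: 29791 - 16807 = 12984 multiplications

Standard: 29791 multiplications (31^3). Strassen: 16807 multiplications (7^5, after padding to 32x32). Strassen reduces 8 recursive multiplications to 7 at each level.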